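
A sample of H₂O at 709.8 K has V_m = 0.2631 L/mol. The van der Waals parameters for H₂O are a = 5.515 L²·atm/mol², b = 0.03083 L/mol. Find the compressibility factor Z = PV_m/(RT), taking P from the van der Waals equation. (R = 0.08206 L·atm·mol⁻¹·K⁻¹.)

Z ≈ 0.7729

P = RT/(V_m − b) − a/V_m² = (0.08206)(709.8)/(0.2631 − 0.03083) − 5.515/(0.2631)²
  = 58.246/0.23227 − 79.672 = 250.77 − 79.672 = 171.10 atm
Z = PV_m/(RT) = (171.10)(0.2631)/((0.08206)(709.8)) = 45.016/58.246 = 0.7729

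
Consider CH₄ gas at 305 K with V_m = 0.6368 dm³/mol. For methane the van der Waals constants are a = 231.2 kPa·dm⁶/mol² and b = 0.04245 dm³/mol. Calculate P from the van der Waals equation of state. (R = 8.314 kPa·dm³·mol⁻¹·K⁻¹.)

P = RT/(V_m − b) − a/V_m²
RT/(V_m − b) = (8.314)(305)/(0.6368 − 0.04245) = 2535.8/0.59435 = 4266.5 kPa
a/V_m² = 231.2/(0.6368)² = 570.14 kPa
P = 4266.5 − 570.14 = 3696 kPa

P ≈ 3696 kPa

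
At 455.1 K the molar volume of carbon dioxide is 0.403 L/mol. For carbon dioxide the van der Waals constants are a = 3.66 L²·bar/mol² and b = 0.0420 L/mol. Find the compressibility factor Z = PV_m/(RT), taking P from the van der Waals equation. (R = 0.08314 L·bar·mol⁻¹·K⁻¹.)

Z ≈ 0.8763

P = RT/(V_m − b) − a/V_m² = (0.08314)(455.1)/(0.403 − 0.0420) − 3.66/(0.403)²
  = 37.837/0.36100 − 22.536 = 104.81 − 22.536 = 82.27 bar
Z = PV_m/(RT) = (82.27)(0.403)/((0.08314)(455.1)) = 33.155/37.837 = 0.8763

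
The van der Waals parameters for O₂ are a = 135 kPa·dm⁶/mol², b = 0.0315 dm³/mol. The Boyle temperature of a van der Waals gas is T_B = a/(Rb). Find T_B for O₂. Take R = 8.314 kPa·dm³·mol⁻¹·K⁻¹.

T_B ≈ 515.5 K

For a van der Waals gas the second virial coefficient B₂ = b − a/(RT) vanishes at T_B = a/(Rb).
T_B = 135/(8.314×0.0315) = 135/0.26189 = 515.5 K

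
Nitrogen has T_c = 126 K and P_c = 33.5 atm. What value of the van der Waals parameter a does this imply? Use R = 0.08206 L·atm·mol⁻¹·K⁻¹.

From T_c = 8a/(27Rb) and P_c = a/(27b²): a = 27 R² T_c²/(64 P_c).
a = 27×(0.08206)²×(126)²/(64×33.5) = 2886.5/2144.0 = 1.346 L²·atm/mol²

a ≈ 1.346 L²·atm/mol²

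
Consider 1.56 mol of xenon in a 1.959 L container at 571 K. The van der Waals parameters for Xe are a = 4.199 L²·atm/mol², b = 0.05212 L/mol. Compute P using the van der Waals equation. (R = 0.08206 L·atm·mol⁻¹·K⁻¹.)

P ≈ 36.27 atm

P = nRT/(V − nb) − a n²/V²
nRT/(V − nb) = (1.56)(0.08206)(571)/(1.959 − 1.56×0.05212) = 73.096/1.8777 = 38.928 atm
a n²/V² = (4.199)(1.56)²/(1.959)² = 2.6627 atm
P = 38.928 − 2.6627 = 36.27 atm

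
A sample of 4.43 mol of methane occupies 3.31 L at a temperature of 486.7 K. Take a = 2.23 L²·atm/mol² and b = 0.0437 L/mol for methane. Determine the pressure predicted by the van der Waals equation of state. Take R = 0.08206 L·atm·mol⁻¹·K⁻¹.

P = nRT/(V − nb) − a n²/V²
nRT/(V − nb) = (4.43)(0.08206)(486.7)/(3.31 − 4.43×0.0437) = 176.93/3.1164 = 56.774 atm
a n²/V² = (2.23)(4.43)²/(3.31)² = 3.9944 atm
P = 56.774 − 3.9944 = 52.78 atm

P ≈ 52.78 atm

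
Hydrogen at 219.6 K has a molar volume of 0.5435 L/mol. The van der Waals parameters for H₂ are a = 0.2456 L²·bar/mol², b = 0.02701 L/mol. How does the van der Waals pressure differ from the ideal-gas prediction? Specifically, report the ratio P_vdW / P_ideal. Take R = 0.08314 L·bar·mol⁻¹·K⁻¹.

P_vdW / P_ideal ≈ 1.028

Ideal: P_ideal = RT/V_m = (0.08314)(219.6)/0.5435 = 33.5925 bar
vdW: P = RT/(V_m − b) − a/V_m² = 18.2575/0.516490 − 0.2456/0.295392 = 35.3492 − 0.831438 = 34.5178 bar
Ratio = 34.5178/33.5925 = 1.028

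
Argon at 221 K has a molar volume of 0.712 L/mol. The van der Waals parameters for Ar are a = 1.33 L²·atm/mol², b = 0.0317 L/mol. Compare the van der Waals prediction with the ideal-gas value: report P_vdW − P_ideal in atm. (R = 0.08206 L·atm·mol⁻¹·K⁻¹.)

ΔP ≈ -1.437 atm

Ideal: P_ideal = RT/V_m = (0.08206)(221)/0.712 = 25.4709 atm
vdW: P = RT/(V_m − b) − a/V_m² = 18.1353/0.680300 − 1.33/0.506944 = 26.6578 − 2.62356 = 24.0342 atm
ΔP = 24.0342 − 25.4709 = -1.437 atm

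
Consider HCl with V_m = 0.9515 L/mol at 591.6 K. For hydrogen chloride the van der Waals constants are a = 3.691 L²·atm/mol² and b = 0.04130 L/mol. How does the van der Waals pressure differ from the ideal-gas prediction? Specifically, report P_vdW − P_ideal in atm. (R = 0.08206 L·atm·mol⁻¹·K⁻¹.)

Ideal: P_ideal = RT/V_m = (0.08206)(591.6)/0.9515 = 51.0212 atm
vdW: P = RT/(V_m − b) − a/V_m² = 48.5467/0.910200 − 3.691/0.905352 = 53.3363 − 4.07687 = 49.2594 atm
ΔP = 49.2594 − 51.0212 = -1.762 atm

ΔP ≈ -1.762 atm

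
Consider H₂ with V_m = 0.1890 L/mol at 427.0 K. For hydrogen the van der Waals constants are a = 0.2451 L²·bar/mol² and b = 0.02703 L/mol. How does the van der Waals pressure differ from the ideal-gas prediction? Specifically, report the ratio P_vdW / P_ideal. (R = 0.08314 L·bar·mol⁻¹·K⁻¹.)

Ideal: P_ideal = RT/V_m = (0.08314)(427.0)/0.1890 = 187.835 bar
vdW: P = RT/(V_m − b) − a/V_m² = 35.5008/0.161970 − 0.2451/0.0357210 = 219.181 − 6.86151 = 212.319 bar
Ratio = 212.319/187.835 = 1.130

P_vdW / P_ideal ≈ 1.130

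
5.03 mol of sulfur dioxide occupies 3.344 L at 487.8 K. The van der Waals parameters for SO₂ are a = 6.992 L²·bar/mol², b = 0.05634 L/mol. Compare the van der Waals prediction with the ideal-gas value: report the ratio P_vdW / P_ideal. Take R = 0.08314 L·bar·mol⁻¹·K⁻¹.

Ideal: P_ideal = nRT/V = (5.03)(0.08314)(487.8)/3.344 = 61.0033 bar
vdW: P = nRT/(V − nb) − a n²/V² = 203.995/3.06061 − 176.904/11.1823 = 66.6517 − 15.8200 = 50.8317 bar
Ratio = 50.8317/61.0033 = 0.8333

P_vdW / P_ideal ≈ 0.8333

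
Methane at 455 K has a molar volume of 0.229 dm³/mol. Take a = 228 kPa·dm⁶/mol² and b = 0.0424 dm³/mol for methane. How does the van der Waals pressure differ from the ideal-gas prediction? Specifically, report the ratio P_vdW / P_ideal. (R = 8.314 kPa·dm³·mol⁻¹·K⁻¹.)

Ideal: P_ideal = RT/V_m = (8.314)(455)/0.229 = 16519.1 kPa
vdW: P = RT/(V_m − b) − a/V_m² = 3782.87/0.186600 − 228/0.0524410 = 20272.6 − 4347.74 = 15924.9 kPa
Ratio = 15924.9/16519.1 = 0.9640

P_vdW / P_ideal ≈ 0.9640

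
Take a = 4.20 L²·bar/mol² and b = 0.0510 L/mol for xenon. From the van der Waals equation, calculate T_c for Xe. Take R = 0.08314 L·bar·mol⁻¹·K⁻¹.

For a van der Waals gas, T_c = 8a/(27Rb).
T_c = 8×4.20/(27×0.08314×0.0510) = 33.600/0.11448 = 293.5 K

T_c ≈ 293.5 K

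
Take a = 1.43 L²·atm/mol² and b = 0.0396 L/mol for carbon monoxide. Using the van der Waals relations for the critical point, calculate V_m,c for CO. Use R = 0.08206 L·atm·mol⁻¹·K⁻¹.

V_m,c ≈ 0.1188 L/mol

For a van der Waals gas, V_m,c = 3b.
V_m,c = 3×0.0396 = 0.1188 L/mol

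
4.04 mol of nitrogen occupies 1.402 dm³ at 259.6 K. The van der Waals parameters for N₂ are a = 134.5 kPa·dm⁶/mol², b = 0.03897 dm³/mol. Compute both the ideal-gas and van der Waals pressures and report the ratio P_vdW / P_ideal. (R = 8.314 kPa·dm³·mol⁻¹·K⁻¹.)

P_vdW / P_ideal ≈ 0.9469

Ideal: P_ideal = nRT/V = (4.04)(8.314)(259.6)/1.402 = 6219.39 kPa
vdW: P = nRT/(V − nb) − a n²/V² = 8719.59/1.24456 − 2195.26/1.96560 = 7006.16 − 1116.84 = 5889.32 kPa
Ratio = 5889.32/6219.39 = 0.9469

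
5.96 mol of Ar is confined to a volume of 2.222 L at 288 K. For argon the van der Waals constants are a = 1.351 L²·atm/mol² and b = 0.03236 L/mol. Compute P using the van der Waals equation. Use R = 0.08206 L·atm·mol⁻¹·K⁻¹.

P = nRT/(V − nb) − a n²/V²
nRT/(V − nb) = (5.96)(0.08206)(288)/(2.222 − 5.96×0.03236) = 140.85/2.0291 = 69.415 atm
a n²/V² = (1.351)(5.96)²/(2.222)² = 9.7199 atm
P = 69.415 − 9.7199 = 59.70 atm

P ≈ 59.70 atm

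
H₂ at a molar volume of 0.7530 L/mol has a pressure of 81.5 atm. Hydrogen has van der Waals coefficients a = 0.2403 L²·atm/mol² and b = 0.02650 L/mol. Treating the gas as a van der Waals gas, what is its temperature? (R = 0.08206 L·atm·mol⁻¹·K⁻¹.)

T = (P + a/V_m²)(V_m − b)/R
P + a/V_m² = 81.5 + 0.2403/(0.7530)² = 81.924 atm
V_m − b = 0.7530 − 0.02650 = 0.72650 L/mol
T = (81.924)(0.72650)/0.08206 = 725.3 K

T ≈ 725.3 K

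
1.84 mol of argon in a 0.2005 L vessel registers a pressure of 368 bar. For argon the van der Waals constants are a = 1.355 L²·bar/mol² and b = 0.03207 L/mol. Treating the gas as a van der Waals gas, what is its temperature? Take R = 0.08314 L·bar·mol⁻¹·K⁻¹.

T ≈ 445.9 K

T = (P + a n²/V²)(V − nb)/(nR)
P + a n²/V² = 368 + (1.355)(1.84)²/(0.2005)² = 482.12 bar
V − nb = 0.2005 − (1.84)(0.03207) = 0.14149 L
T = (482.12)(0.14149)/((1.84)(0.08314)) = 445.9 K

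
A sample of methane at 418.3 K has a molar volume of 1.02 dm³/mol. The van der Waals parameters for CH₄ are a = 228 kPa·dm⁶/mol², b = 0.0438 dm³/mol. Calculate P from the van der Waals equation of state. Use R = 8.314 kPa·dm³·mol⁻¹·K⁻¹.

P ≈ 3343 kPa

P = RT/(V_m − b) − a/V_m²
RT/(V_m − b) = (8.314)(418.3)/(1.02 − 0.0438) = 3477.7/0.97620 = 3562.5 kPa
a/V_m² = 228/(1.02)² = 219.15 kPa
P = 3562.5 − 219.15 = 3343 kPa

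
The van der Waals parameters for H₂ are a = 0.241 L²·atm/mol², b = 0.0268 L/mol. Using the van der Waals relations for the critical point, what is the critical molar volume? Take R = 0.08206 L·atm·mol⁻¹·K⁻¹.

V_m,c ≈ 0.08040 L/mol

For a van der Waals gas, V_m,c = 3b.
V_m,c = 3×0.0268 = 0.08040 L/mol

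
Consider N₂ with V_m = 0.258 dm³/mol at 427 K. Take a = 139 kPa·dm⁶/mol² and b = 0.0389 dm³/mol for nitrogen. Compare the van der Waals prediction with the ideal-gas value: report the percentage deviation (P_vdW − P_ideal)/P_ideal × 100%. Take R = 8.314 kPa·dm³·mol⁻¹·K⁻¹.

2.58 %

Ideal: P_ideal = RT/V_m = (8.314)(427)/0.258 = 13760.0 kPa
vdW: P = RT/(V_m − b) − a/V_m² = 3550.08/0.219100 − 139/0.0665640 = 16203.0 − 2088.22 = 14114.8 kPa
% deviation = (14114.8 − 13760.0)/13760.0 × 100% = 2.58%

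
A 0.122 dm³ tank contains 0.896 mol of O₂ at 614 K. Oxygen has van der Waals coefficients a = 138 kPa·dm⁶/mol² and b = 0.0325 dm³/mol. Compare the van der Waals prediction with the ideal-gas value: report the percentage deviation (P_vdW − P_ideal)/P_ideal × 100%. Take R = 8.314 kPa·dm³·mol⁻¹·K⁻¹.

Ideal: P_ideal = nRT/V = (0.896)(8.314)(614)/0.122 = 37491.0 kPa
vdW: P = nRT/(V − nb) − a n²/V² = 4573.90/0.0928800 − 110.789/0.0148840 = 49245.3 − 7443.50 = 41801.8 kPa
% deviation = (41801.8 − 37491.0)/37491.0 × 100% = 11.50%

11.50 %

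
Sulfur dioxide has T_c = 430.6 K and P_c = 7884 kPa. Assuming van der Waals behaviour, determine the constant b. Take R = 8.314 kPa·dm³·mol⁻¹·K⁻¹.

From T_c = 8a/(27Rb) and P_c = a/(27b²): b = R T_c/(8 P_c).
b = (8.314)(430.6)/(8×7884) = 3580.0/63072 = 0.05676 dm³/mol

b ≈ 0.05676 dm³/mol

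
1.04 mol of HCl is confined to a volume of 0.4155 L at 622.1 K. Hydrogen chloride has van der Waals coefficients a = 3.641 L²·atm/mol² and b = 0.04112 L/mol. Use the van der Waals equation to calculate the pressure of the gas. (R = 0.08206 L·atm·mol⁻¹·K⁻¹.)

P ≈ 119.6 atm

P = nRT/(V − nb) − a n²/V²
nRT/(V − nb) = (1.04)(0.08206)(622.1)/(0.4155 − 1.04×0.04112) = 53.092/0.37274 = 142.44 atm
a n²/V² = (3.641)(1.04)²/(0.4155)² = 22.811 atm
P = 142.44 − 22.811 = 119.6 atm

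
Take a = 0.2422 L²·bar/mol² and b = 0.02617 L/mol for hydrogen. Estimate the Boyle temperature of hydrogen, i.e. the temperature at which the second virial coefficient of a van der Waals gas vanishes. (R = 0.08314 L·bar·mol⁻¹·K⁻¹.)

T_B ≈ 111.3 K

For a van der Waals gas the second virial coefficient B₂ = b − a/(RT) vanishes at T_B = a/(Rb).
T_B = 0.2422/(0.08314×0.02617) = 0.2422/0.0021758 = 111.3 K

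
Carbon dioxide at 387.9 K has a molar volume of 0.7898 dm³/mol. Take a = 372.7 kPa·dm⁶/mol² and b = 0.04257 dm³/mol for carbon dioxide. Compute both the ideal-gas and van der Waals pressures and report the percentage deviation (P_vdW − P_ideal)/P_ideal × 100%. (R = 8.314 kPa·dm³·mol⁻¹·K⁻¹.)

Ideal: P_ideal = RT/V_m = (8.314)(387.9)/0.7898 = 4083.31 kPa
vdW: P = RT/(V_m − b) − a/V_m² = 3225.00/0.747230 − 372.7/0.623784 = 4315.94 − 597.482 = 3718.46 kPa
% deviation = (3718.46 − 4083.31)/4083.31 × 100% = -8.94%

-8.94 %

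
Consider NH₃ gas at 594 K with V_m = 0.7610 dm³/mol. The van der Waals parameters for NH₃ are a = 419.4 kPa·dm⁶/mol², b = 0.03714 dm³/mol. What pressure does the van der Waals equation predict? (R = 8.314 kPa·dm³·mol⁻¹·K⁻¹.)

P = RT/(V_m − b) − a/V_m²
RT/(V_m − b) = (8.314)(594)/(0.7610 − 0.03714) = 4938.5/0.72386 = 6822.5 kPa
a/V_m² = 419.4/(0.7610)² = 724.20 kPa
P = 6822.5 − 724.20 = 6098 kPa

P ≈ 6098 kPa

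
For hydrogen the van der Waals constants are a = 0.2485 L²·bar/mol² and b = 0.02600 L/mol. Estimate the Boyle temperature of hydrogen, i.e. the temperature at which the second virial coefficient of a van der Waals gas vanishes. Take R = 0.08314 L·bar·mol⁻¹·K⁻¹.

T_B ≈ 115.0 K

For a van der Waals gas the second virial coefficient B₂ = b − a/(RT) vanishes at T_B = a/(Rb).
T_B = 0.2485/(0.08314×0.02600) = 0.2485/0.0021616 = 115.0 K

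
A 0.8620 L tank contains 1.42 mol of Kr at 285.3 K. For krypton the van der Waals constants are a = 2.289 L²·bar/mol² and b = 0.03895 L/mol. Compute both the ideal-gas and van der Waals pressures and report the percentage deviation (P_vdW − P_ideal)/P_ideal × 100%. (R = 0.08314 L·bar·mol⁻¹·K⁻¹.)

-9.04 %

Ideal: P_ideal = nRT/V = (1.42)(0.08314)(285.3)/0.8620 = 39.0744 bar
vdW: P = nRT/(V − nb) − a n²/V² = 33.6822/0.806691 − 4.61554/0.743044 = 41.7535 − 6.21166 = 35.5418 bar
% deviation = (35.5418 − 39.0744)/39.0744 × 100% = -9.04%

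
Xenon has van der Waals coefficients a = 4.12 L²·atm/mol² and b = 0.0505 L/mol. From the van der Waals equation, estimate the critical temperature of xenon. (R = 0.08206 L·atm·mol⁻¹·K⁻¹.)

For a van der Waals gas, T_c = 8a/(27Rb).
T_c = 8×4.12/(27×0.08206×0.0505) = 32.960/0.11189 = 294.6 K

T_c ≈ 294.6 K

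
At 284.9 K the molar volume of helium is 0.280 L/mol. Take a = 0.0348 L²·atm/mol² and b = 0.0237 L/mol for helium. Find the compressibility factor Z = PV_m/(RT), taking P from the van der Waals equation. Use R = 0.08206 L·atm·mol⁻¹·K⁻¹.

Z ≈ 1.087

P = RT/(V_m − b) − a/V_m² = (0.08206)(284.9)/(0.280 − 0.0237) − 0.0348/(0.280)²
  = 23.379/0.25630 − 0.44388 = 91.217 − 0.44388 = 90.773 atm
Z = PV_m/(RT) = (90.773)(0.280)/((0.08206)(284.9)) = 25.416/23.379 = 1.087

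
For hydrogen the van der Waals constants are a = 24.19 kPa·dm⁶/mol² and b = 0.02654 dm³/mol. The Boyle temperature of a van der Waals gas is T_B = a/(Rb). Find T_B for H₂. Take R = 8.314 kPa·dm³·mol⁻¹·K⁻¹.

For a van der Waals gas the second virial coefficient B₂ = b − a/(RT) vanishes at T_B = a/(Rb).
T_B = 24.19/(8.314×0.02654) = 24.19/0.22065 = 109.6 K

T_B ≈ 109.6 K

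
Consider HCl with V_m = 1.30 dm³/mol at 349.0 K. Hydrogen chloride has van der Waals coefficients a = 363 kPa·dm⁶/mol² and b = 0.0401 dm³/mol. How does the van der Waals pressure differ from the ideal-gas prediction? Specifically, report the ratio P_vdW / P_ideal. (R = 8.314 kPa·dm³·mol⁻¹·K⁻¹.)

P_vdW / P_ideal ≈ 0.9356

Ideal: P_ideal = RT/V_m = (8.314)(349.0)/1.30 = 2231.99 kPa
vdW: P = RT/(V_m − b) − a/V_m² = 2901.59/1.25990 − 363/1.69000 = 2303.03 − 214.793 = 2088.24 kPa
Ratio = 2088.24/2231.99 = 0.9356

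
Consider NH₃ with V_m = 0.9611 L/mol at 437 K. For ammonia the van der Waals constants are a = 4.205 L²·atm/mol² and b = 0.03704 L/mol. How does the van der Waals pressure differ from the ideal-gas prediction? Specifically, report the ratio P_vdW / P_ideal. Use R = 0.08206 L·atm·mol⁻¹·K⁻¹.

P_vdW / P_ideal ≈ 0.9181

Ideal: P_ideal = RT/V_m = (0.08206)(437)/0.9611 = 37.3116 atm
vdW: P = RT/(V_m − b) − a/V_m² = 35.8602/0.924060 − 4.205/0.923713 = 38.8072 − 4.55228 = 34.2549 atm
Ratio = 34.2549/37.3116 = 0.9181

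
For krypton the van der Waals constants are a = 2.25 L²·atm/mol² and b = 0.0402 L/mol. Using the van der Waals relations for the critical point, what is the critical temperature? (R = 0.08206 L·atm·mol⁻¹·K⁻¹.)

For a van der Waals gas, T_c = 8a/(27Rb).
T_c = 8×2.25/(27×0.08206×0.0402) = 18.000/0.089068 = 202.1 K

T_c ≈ 202.1 K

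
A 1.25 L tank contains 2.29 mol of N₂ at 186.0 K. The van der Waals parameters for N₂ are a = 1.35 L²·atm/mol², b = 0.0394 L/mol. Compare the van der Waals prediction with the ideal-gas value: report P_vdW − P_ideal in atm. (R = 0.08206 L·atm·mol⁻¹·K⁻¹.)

ΔP ≈ -2.356 atm

Ideal: P_ideal = nRT/V = (2.29)(0.08206)(186.0)/1.25 = 27.9621 atm
vdW: P = nRT/(V − nb) − a n²/V² = 34.9526/1.15977 − 7.07954/1.56250 = 30.1375 − 4.53091 = 25.6066 atm
ΔP = 25.6066 − 27.9621 = -2.356 atm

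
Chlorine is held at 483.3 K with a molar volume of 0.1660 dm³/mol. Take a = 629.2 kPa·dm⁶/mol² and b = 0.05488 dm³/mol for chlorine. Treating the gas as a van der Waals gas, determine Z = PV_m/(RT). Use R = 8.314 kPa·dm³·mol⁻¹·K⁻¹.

Z ≈ 0.5506

P = RT/(V_m − b) − a/V_m² = (8.314)(483.3)/(0.1660 − 0.05488) − 629.2/(0.1660)²
  = 4018.2/0.11112 − 22834 = 36161 − 22834 = 13327 kPa
Z = PV_m/(RT) = (13327)(0.1660)/((8.314)(483.3)) = 2212.3/4018.2 = 0.5506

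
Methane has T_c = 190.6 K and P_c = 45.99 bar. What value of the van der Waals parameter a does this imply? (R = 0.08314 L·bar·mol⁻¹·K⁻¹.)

From T_c = 8a/(27Rb) and P_c = a/(27b²): a = 27 R² T_c²/(64 P_c).
a = 27×(0.08314)²×(190.6)²/(64×45.99) = 6780.0/2943.4 = 2.303 L²·bar/mol²

a ≈ 2.303 L²·bar/mol²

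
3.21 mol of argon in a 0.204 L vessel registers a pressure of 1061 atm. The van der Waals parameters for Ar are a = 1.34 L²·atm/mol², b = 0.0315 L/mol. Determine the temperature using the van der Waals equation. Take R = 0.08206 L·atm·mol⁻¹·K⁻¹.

T ≈ 544.0 K

T = (P + a n²/V²)(V − nb)/(nR)
P + a n²/V² = 1061 + (1.34)(3.21)²/(0.204)² = 1392.8 atm
V − nb = 0.204 − (3.21)(0.0315) = 0.10289 L
T = (1392.8)(0.10289)/((3.21)(0.08206)) = 544.0 K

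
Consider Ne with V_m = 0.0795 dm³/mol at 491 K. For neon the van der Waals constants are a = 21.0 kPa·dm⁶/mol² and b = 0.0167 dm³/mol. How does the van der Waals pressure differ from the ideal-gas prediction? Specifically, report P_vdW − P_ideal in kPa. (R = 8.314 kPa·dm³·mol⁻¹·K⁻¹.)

Ideal: P_ideal = RT/V_m = (8.314)(491)/0.0795 = 51348.1 kPa
vdW: P = RT/(V_m − b) − a/V_m² = 4082.17/0.0628000 − 21.0/0.00632025 = 65002.7 − 3322.65 = 61680.1 kPa
ΔP = 61680.1 − 51348.1 = 10332 kPa

ΔP ≈ 10332 kPa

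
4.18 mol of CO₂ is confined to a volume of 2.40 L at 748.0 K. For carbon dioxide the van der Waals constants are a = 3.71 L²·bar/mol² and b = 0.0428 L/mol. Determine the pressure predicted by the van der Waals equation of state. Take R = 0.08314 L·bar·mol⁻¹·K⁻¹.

P ≈ 105.8 bar

P = nRT/(V − nb) − a n²/V²
nRT/(V − nb) = (4.18)(0.08314)(748.0)/(2.40 − 4.18×0.0428) = 259.95/2.2211 = 117.04 bar
a n²/V² = (3.71)(4.18)²/(2.40)² = 11.254 bar
P = 117.04 − 11.254 = 105.8 bar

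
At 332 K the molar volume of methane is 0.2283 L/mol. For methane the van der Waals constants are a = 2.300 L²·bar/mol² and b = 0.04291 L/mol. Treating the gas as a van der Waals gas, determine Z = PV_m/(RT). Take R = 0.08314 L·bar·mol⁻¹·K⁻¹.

P = RT/(V_m − b) − a/V_m² = (0.08314)(332)/(0.2283 − 0.04291) − 2.300/(0.2283)²
  = 27.602/0.18539 − 44.128 = 148.89 − 44.128 = 104.76 bar
Z = PV_m/(RT) = (104.76)(0.2283)/((0.08314)(332)) = 23.917/27.602 = 0.8665

Z ≈ 0.8665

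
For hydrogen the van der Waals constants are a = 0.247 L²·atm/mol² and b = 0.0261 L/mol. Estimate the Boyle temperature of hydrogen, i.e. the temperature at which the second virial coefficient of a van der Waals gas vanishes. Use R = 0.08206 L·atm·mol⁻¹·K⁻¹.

T_B ≈ 115.3 K

For a van der Waals gas the second virial coefficient B₂ = b − a/(RT) vanishes at T_B = a/(Rb).
T_B = 0.247/(0.08206×0.0261) = 0.247/0.0021418 = 115.3 K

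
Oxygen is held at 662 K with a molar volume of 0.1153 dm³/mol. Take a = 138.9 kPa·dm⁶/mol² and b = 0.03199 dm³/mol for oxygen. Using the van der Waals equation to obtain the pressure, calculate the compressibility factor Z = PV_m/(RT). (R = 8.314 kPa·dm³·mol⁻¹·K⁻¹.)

P = RT/(V_m − b) − a/V_m² = (8.314)(662)/(0.1153 − 0.03199) − 138.9/(0.1153)²
  = 5503.9/0.083310 − 10448 = 66065 − 10448 = 55617 kPa
Z = PV_m/(RT) = (55617)(0.1153)/((8.314)(662)) = 6412.6/5503.9 = 1.165

Z ≈ 1.165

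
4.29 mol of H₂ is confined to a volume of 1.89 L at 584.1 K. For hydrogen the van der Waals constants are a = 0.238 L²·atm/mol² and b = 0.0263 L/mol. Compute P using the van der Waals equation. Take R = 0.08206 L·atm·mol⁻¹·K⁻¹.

P = nRT/(V − nb) − a n²/V²
nRT/(V − nb) = (4.29)(0.08206)(584.1)/(1.89 − 4.29×0.0263) = 205.63/1.7772 = 115.70 atm
a n²/V² = (0.238)(4.29)²/(1.89)² = 1.2262 atm
P = 115.70 − 1.2262 = 114.5 atm

P ≈ 114.5 atm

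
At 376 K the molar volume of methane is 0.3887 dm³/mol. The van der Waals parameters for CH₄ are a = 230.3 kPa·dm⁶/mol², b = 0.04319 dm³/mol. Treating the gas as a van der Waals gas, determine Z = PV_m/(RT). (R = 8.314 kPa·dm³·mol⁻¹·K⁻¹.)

Z ≈ 0.9355

P = RT/(V_m − b) − a/V_m² = (8.314)(376)/(0.3887 − 0.04319) − 230.3/(0.3887)²
  = 3126.1/0.34551 − 1524.3 = 9047.8 − 1524.3 = 7523.5 kPa
Z = PV_m/(RT) = (7523.5)(0.3887)/((8.314)(376)) = 2924.4/3126.1 = 0.9355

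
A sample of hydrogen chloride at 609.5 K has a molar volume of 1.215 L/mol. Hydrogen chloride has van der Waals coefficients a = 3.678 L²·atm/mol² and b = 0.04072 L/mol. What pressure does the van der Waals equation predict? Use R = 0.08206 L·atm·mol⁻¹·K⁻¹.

P ≈ 40.10 atm

P = RT/(V_m − b) − a/V_m²
RT/(V_m − b) = (0.08206)(609.5)/(1.215 − 0.04072) = 50.016/1.1743 = 42.592 atm
a/V_m² = 3.678/(1.215)² = 2.4915 atm
P = 42.592 − 2.4915 = 40.10 atm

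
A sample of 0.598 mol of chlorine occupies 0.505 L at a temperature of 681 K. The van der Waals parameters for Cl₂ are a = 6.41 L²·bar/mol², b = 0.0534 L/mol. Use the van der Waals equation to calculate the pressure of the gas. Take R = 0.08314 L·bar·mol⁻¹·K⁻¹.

P = nRT/(V − nb) − a n²/V²
nRT/(V − nb) = (0.598)(0.08314)(681)/(0.505 − 0.598×0.0534) = 33.858/0.47307 = 71.571 bar
a n²/V² = (6.41)(0.598)²/(0.505)² = 8.9883 bar
P = 71.571 − 8.9883 = 62.58 bar

P ≈ 62.58 bar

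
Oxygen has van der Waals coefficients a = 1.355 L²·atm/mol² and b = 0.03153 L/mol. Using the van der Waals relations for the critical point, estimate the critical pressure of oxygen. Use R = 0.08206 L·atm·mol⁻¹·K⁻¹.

P_c ≈ 50.48 atm

For a van der Waals gas, P_c = a/(27b²).
P_c = 1.355/(27×(0.03153)²) = 1.355/0.026842 = 50.48 atm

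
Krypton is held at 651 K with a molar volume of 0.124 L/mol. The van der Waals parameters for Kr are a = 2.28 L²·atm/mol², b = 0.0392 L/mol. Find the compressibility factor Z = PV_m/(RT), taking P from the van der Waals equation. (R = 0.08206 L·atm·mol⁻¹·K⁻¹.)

Z ≈ 1.118

P = RT/(V_m − b) − a/V_m² = (0.08206)(651)/(0.124 − 0.0392) − 2.28/(0.124)²
  = 53.421/0.084800 − 148.28 = 629.96 − 148.28 = 481.68 atm
Z = PV_m/(RT) = (481.68)(0.124)/((0.08206)(651)) = 59.728/53.421 = 1.118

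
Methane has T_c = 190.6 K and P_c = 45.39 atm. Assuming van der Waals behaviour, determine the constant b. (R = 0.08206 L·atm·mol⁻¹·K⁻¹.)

b ≈ 0.04307 L/mol

From T_c = 8a/(27Rb) and P_c = a/(27b²): b = R T_c/(8 P_c).
b = (0.08206)(190.6)/(8×45.39) = 15.641/363.12 = 0.04307 L/mol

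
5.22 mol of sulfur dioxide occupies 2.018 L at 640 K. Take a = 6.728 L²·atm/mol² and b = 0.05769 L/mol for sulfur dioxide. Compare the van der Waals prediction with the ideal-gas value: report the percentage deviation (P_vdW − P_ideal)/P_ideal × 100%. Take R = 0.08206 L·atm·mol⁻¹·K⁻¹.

Ideal: P_ideal = nRT/V = (5.22)(0.08206)(640)/2.018 = 135.850 atm
vdW: P = nRT/(V − nb) − a n²/V² = 274.146/1.71686 − 183.327/4.07232 = 159.679 − 45.0178 = 114.661 atm
% deviation = (114.661 − 135.850)/135.850 × 100% = -15.60%

-15.60 %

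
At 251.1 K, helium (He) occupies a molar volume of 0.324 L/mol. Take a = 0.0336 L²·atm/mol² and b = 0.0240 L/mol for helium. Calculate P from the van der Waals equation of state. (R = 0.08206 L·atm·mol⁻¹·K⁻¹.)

P ≈ 68.36 atm

P = RT/(V_m − b) − a/V_m²
RT/(V_m − b) = (0.08206)(251.1)/(0.324 − 0.0240) = 20.605/0.30000 = 68.683 atm
a/V_m² = 0.0336/(0.324)² = 0.32007 atm
P = 68.683 − 0.32007 = 68.36 atm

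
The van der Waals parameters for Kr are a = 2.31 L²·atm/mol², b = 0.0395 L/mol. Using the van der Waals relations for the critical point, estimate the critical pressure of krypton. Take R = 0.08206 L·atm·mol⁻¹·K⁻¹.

P_c ≈ 54.83 atm

For a van der Waals gas, P_c = a/(27b²).
P_c = 2.31/(27×(0.0395)²) = 2.31/0.042127 = 54.83 atm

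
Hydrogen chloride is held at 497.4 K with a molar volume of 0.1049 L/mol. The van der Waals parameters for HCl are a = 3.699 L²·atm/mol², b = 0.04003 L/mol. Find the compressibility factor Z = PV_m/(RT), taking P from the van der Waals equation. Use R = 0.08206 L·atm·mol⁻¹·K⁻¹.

P = RT/(V_m − b) − a/V_m² = (0.08206)(497.4)/(0.1049 − 0.04003) − 3.699/(0.1049)²
  = 40.817/0.064870 − 336.15 = 629.21 − 336.15 = 293.06 atm
Z = PV_m/(RT) = (293.06)(0.1049)/((0.08206)(497.4)) = 30.742/40.817 = 0.7532

Z ≈ 0.7532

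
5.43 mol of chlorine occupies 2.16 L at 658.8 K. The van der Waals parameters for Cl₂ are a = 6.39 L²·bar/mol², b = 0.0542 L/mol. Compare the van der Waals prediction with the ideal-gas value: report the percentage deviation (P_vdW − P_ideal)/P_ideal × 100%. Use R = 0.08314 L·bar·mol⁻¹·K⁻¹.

Ideal: P_ideal = nRT/V = (5.43)(0.08314)(658.8)/2.16 = 137.692 bar
vdW: P = nRT/(V − nb) − a n²/V² = 297.415/1.86569 − 188.409/4.66560 = 159.413 − 40.3826 = 119.030 bar
% deviation = (119.030 − 137.692)/137.692 × 100% = -13.55%

-13.55 %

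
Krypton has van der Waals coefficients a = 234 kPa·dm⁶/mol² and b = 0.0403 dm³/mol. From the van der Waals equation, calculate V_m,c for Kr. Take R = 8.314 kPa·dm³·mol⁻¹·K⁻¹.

For a van der Waals gas, V_m,c = 3b.
V_m,c = 3×0.0403 = 0.1209 dm³/mol

V_m,c ≈ 0.1209 dm³/mol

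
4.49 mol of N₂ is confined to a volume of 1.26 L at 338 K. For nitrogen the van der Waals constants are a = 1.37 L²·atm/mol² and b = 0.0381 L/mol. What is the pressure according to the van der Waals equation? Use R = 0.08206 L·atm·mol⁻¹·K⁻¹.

P ≈ 96.97 atm

P = nRT/(V − nb) − a n²/V²
nRT/(V − nb) = (4.49)(0.08206)(338)/(1.26 − 4.49×0.0381) = 124.54/1.0889 = 114.37 atm
a n²/V² = (1.37)(4.49)²/(1.26)² = 17.397 atm
P = 114.37 − 17.397 = 96.97 atm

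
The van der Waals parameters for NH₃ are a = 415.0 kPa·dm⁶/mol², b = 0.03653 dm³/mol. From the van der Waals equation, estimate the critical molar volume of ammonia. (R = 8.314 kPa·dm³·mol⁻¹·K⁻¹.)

V_m,c ≈ 0.1096 dm³/mol

For a van der Waals gas, V_m,c = 3b.
V_m,c = 3×0.03653 = 0.1096 dm³/mol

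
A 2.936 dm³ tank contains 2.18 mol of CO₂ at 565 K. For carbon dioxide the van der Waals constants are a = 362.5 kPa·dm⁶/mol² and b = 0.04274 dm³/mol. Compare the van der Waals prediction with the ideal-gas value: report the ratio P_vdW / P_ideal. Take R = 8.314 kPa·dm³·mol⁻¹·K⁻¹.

P_vdW / P_ideal ≈ 0.9755

Ideal: P_ideal = nRT/V = (2.18)(8.314)(565)/2.936 = 3487.86 kPa
vdW: P = nRT/(V − nb) − a n²/V² = 10240.4/2.84283 − 1722.75/8.62010 = 3602.19 − 199.853 = 3402.34 kPa
Ratio = 3402.34/3487.86 = 0.9755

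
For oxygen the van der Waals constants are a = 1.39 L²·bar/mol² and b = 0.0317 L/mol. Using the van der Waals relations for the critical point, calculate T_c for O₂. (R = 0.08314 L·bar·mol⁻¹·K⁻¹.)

T_c ≈ 156.3 K

For a van der Waals gas, T_c = 8a/(27Rb).
T_c = 8×1.39/(27×0.08314×0.0317) = 11.120/0.071160 = 156.3 K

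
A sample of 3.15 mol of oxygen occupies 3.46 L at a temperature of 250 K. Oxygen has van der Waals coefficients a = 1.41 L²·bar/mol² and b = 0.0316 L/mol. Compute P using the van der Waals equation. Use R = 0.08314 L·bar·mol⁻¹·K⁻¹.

P = nRT/(V − nb) − a n²/V²
nRT/(V − nb) = (3.15)(0.08314)(250)/(3.46 − 3.15×0.0316) = 65.473/3.3605 = 19.483 bar
a n²/V² = (1.41)(3.15)²/(3.46)² = 1.1687 bar
P = 19.483 − 1.1687 = 18.31 bar

P ≈ 18.31 bar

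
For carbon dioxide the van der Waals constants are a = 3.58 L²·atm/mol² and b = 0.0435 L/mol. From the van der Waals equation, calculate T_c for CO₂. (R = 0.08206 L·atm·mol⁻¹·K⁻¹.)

For a van der Waals gas, T_c = 8a/(27Rb).
T_c = 8×3.58/(27×0.08206×0.0435) = 28.640/0.096379 = 297.2 K

T_c ≈ 297.2 K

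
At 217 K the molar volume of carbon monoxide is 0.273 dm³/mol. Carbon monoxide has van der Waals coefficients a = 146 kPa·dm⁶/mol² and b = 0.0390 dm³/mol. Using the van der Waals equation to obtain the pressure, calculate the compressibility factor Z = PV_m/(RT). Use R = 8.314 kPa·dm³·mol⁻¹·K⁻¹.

Z ≈ 0.8702

P = RT/(V_m − b) − a/V_m² = (8.314)(217)/(0.273 − 0.0390) − 146/(0.273)²
  = 1804.1/0.23400 − 1959.0 = 7709.8 − 1959.0 = 5750.8 kPa
Z = PV_m/(RT) = (5750.8)(0.273)/((8.314)(217)) = 1570.0/1804.1 = 0.8702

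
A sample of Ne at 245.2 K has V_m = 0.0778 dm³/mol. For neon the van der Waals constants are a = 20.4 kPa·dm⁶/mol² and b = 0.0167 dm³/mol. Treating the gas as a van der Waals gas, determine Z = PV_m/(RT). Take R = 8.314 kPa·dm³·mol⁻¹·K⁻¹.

P = RT/(V_m − b) − a/V_m² = (8.314)(245.2)/(0.0778 − 0.0167) − 20.4/(0.0778)²
  = 2038.6/0.061100 − 3370.3 = 33365 − 3370.3 = 29995 kPa
Z = PV_m/(RT) = (29995)(0.0778)/((8.314)(245.2)) = 2333.6/2038.6 = 1.145

Z ≈ 1.145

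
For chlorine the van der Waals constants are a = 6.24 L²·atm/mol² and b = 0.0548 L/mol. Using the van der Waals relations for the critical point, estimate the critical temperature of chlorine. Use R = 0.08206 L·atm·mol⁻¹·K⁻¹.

T_c ≈ 411.1 K

For a van der Waals gas, T_c = 8a/(27Rb).
T_c = 8×6.24/(27×0.08206×0.0548) = 49.920/0.12142 = 411.1 K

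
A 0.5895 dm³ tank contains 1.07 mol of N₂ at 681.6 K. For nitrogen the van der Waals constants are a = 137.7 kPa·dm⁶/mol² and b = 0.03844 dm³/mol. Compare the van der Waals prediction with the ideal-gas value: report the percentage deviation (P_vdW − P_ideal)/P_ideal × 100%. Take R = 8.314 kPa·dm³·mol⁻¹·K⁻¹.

Ideal: P_ideal = nRT/V = (1.07)(8.314)(681.6)/0.5895 = 10285.8 kPa
vdW: P = nRT/(V − nb) − a n²/V² = 6063.50/0.548369 − 157.653/0.347510 = 11057.3 − 453.665 = 10603.6 kPa
% deviation = (10603.6 − 10285.8)/10285.8 × 100% = 3.09%

3.09 %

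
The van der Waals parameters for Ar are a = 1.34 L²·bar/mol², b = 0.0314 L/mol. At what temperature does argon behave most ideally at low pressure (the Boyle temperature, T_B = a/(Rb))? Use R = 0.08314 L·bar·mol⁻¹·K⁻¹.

T_B ≈ 513.3 K

For a van der Waals gas the second virial coefficient B₂ = b − a/(RT) vanishes at T_B = a/(Rb).
T_B = 1.34/(0.08314×0.0314) = 1.34/0.0026106 = 513.3 K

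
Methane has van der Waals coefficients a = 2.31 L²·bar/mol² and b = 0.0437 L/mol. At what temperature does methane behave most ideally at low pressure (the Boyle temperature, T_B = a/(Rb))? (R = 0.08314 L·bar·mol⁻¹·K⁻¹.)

T_B ≈ 635.8 K

For a van der Waals gas the second virial coefficient B₂ = b − a/(RT) vanishes at T_B = a/(Rb).
T_B = 2.31/(0.08314×0.0437) = 2.31/0.0036332 = 635.8 K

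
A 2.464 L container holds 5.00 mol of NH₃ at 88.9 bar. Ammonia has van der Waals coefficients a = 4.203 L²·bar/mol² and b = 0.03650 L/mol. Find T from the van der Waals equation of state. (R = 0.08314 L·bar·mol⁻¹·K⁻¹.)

T ≈ 582.9 K

T = (P + a n²/V²)(V − nb)/(nR)
P + a n²/V² = 88.9 + (4.203)(5.00)²/(2.464)² = 106.21 bar
V − nb = 2.464 − (5.00)(0.03650) = 2.2815 L
T = (106.21)(2.2815)/((5.00)(0.08314)) = 582.9 K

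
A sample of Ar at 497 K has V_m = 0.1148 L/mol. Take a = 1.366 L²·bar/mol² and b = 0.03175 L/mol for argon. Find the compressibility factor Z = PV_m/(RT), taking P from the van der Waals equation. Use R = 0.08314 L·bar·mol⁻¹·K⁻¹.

Z ≈ 1.094

P = RT/(V_m − b) − a/V_m² = (0.08314)(497)/(0.1148 − 0.03175) − 1.366/(0.1148)²
  = 41.321/0.083050 − 103.65 = 497.54 − 103.65 = 393.89 bar
Z = PV_m/(RT) = (393.89)(0.1148)/((0.08314)(497)) = 45.219/41.321 = 1.094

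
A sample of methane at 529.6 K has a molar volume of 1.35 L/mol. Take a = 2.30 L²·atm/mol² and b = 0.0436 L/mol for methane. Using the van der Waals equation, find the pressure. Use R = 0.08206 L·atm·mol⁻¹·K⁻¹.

P ≈ 32.00 atm

P = RT/(V_m − b) − a/V_m²
RT/(V_m − b) = (0.08206)(529.6)/(1.35 − 0.0436) = 43.459/1.3064 = 33.266 atm
a/V_m² = 2.30/(1.35)² = 1.2620 atm
P = 33.266 − 1.2620 = 32.00 atm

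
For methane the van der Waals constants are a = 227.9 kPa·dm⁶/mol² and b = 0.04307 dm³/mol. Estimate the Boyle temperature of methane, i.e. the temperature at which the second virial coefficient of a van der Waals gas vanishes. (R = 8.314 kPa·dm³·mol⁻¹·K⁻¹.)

For a van der Waals gas the second virial coefficient B₂ = b − a/(RT) vanishes at T_B = a/(Rb).
T_B = 227.9/(8.314×0.04307) = 227.9/0.35808 = 636.4 K

T_B ≈ 636.4 K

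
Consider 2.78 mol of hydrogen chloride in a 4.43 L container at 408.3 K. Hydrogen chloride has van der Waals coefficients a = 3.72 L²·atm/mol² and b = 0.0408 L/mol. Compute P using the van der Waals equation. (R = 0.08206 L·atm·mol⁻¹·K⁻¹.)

P = nRT/(V − nb) − a n²/V²
nRT/(V − nb) = (2.78)(0.08206)(408.3)/(4.43 − 2.78×0.0408) = 93.144/4.3166 = 21.578 atm
a n²/V² = (3.72)(2.78)²/(4.43)² = 1.4650 atm
P = 21.578 − 1.4650 = 20.11 atm

P ≈ 20.11 atm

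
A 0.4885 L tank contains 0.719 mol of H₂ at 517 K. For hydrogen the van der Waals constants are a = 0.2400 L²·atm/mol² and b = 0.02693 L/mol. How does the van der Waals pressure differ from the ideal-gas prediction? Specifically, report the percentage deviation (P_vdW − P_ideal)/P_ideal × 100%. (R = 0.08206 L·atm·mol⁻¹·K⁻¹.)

Ideal: P_ideal = nRT/V = (0.719)(0.08206)(517)/0.4885 = 62.4434 atm
vdW: P = nRT/(V − nb) − a n²/V² = 30.5036/0.469137 − 0.124071/0.238632 = 65.0207 − 0.519926 = 64.5008 atm
% deviation = (64.5008 − 62.4434)/62.4434 × 100% = 3.29%

3.29 %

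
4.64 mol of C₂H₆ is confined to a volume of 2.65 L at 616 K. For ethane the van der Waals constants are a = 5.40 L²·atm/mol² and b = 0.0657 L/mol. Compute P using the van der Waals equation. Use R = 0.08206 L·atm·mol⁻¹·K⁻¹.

P = nRT/(V − nb) − a n²/V²
nRT/(V − nb) = (4.64)(0.08206)(616)/(2.65 − 4.64×0.0657) = 234.55/2.3452 = 100.01 atm
a n²/V² = (5.40)(4.64)²/(2.65)² = 16.555 atm
P = 100.01 − 16.555 = 83.46 atm

P ≈ 83.46 atm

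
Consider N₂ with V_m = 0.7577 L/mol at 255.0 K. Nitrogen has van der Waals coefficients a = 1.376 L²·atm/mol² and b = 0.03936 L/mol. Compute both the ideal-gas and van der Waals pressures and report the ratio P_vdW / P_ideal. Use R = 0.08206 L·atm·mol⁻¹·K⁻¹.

Ideal: P_ideal = RT/V_m = (0.08206)(255.0)/0.7577 = 27.6169 atm
vdW: P = RT/(V_m − b) − a/V_m² = 20.9253/0.718340 − 1.376/0.574109 = 29.1301 − 2.39676 = 26.7333 atm
Ratio = 26.7333/27.6169 = 0.9680

P_vdW / P_ideal ≈ 0.9680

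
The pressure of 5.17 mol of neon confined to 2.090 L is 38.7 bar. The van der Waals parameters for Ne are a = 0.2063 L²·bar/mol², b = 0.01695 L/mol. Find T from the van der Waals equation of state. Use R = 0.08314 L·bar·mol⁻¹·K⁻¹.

T = (P + a n²/V²)(V − nb)/(nR)
P + a n²/V² = 38.7 + (0.2063)(5.17)²/(2.090)² = 39.962 bar
V − nb = 2.090 − (5.17)(0.01695) = 2.0024 L
T = (39.962)(2.0024)/((5.17)(0.08314)) = 186.2 K

T ≈ 186.2 K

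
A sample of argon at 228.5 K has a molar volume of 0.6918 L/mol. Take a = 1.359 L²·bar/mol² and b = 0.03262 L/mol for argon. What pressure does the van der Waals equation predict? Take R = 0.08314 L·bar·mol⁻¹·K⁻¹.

P = RT/(V_m − b) − a/V_m²
RT/(V_m − b) = (0.08314)(228.5)/(0.6918 − 0.03262) = 18.997/0.65918 = 28.819 bar
a/V_m² = 1.359/(0.6918)² = 2.8396 bar
P = 28.819 − 2.8396 = 25.98 bar

P ≈ 25.98 bar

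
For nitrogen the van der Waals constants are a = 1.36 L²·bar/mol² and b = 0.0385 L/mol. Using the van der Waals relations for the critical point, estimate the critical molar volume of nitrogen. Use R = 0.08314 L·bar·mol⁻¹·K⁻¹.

For a van der Waals gas, V_m,c = 3b.
V_m,c = 3×0.0385 = 0.1155 L/mol

V_m,c ≈ 0.1155 L/mol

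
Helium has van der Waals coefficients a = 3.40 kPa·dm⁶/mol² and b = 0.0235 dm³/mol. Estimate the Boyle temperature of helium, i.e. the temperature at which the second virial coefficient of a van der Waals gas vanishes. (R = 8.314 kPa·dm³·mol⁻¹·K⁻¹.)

For a van der Waals gas the second virial coefficient B₂ = b − a/(RT) vanishes at T_B = a/(Rb).
T_B = 3.40/(8.314×0.0235) = 3.40/0.19538 = 17.40 K

T_B ≈ 17.40 K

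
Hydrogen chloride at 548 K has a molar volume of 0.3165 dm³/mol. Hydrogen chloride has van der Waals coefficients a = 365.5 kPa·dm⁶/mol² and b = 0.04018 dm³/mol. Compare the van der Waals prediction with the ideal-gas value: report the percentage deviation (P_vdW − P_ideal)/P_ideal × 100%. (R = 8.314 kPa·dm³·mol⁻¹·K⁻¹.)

Ideal: P_ideal = RT/V_m = (8.314)(548)/0.3165 = 14395.2 kPa
vdW: P = RT/(V_m − b) − a/V_m² = 4556.07/0.276320 − 365.5/0.100172 = 16488.4 − 3648.72 = 12839.7 kPa
% deviation = (12839.7 − 14395.2)/14395.2 × 100% = -10.81%

-10.81 %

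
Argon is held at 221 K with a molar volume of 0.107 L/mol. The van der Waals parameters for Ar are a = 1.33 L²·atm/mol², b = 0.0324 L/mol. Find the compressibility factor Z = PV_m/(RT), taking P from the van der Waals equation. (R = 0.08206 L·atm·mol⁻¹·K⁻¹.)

Z ≈ 0.7489

P = RT/(V_m − b) − a/V_m² = (0.08206)(221)/(0.107 − 0.0324) − 1.33/(0.107)²
  = 18.135/0.074600 − 116.17 = 243.10 − 116.17 = 126.93 atm
Z = PV_m/(RT) = (126.93)(0.107)/((0.08206)(221)) = 13.582/18.135 = 0.7489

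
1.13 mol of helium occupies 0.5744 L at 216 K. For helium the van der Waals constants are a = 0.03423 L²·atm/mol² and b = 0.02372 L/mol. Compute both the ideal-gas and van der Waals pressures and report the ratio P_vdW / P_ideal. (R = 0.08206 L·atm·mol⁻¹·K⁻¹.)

Ideal: P_ideal = nRT/V = (1.13)(0.08206)(216)/0.5744 = 34.8698 atm
vdW: P = nRT/(V − nb) − a n²/V² = 20.0292/0.547596 − 0.0437083/0.329935 = 36.5766 − 0.132475 = 36.4441 atm
Ratio = 36.4441/34.8698 = 1.045

P_vdW / P_ideal ≈ 1.045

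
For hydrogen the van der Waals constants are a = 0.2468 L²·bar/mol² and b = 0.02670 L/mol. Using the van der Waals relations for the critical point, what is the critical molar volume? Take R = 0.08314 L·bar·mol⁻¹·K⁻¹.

V_m,c ≈ 0.08010 L/mol

For a van der Waals gas, V_m,c = 3b.
V_m,c = 3×0.02670 = 0.08010 L/mol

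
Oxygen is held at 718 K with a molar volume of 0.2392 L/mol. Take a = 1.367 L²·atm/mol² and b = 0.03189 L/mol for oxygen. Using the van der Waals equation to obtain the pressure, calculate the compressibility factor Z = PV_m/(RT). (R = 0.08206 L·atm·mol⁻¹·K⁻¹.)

P = RT/(V_m − b) − a/V_m² = (0.08206)(718)/(0.2392 − 0.03189) − 1.367/(0.2392)²
  = 58.919/0.20731 − 23.892 = 284.21 − 23.892 = 260.32 atm
Z = PV_m/(RT) = (260.32)(0.2392)/((0.08206)(718)) = 62.269/58.919 = 1.057

Z ≈ 1.057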